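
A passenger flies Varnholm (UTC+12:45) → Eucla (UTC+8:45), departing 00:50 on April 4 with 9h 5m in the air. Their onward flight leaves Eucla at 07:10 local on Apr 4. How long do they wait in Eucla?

1 hour 15 minutes

Convert departure to UTC: 00:50 − 12:45 = 12:05 UTC on Apr 3.
Add 9 hours 5 minutes flight time → 21:10 UTC.
Eucla is UTC+8:45, so local arrival = 21:10 + 8:45 = 05:55 on Apr 4.
Layover = 07:10 − 05:55 = 1 hour 15 minutes.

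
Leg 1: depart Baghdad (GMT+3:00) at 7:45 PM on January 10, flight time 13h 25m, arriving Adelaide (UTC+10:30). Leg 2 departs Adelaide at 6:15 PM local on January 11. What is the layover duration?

1 hour 35 minutes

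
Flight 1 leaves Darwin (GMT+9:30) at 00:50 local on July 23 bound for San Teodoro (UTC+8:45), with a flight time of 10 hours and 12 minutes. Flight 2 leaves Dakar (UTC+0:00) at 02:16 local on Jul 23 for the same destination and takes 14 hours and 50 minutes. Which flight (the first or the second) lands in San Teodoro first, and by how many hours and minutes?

the first, by 15 hours 34 minutes

Flight 1 in UTC: 00:50 − 9:30 = 15:20 on Jul 22.
+10 hours 12 minutes → arrive 01:32 UTC on Jul 23.
Flight 2 departs at 02:16 UTC (Jul 23).
+14 hours and 50 minutes → arrive 17:06 UTC on Jul 23.
Flight 1 lands earlier by 15 hours 34 minutes.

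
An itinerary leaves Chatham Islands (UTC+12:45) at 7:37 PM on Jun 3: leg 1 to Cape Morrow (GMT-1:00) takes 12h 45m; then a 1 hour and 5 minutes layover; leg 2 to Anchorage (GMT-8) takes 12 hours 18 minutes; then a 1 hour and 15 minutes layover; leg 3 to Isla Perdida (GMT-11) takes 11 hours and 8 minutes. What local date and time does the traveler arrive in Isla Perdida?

10:23 AM on Jun 4

Convert departure to UTC: 7:37 PM − 12:45 = 6:52 AM UTC on Jun 3.
Add 12 hours 45 minutes leg 1 → 7:37 PM UTC.
Add 1 hour 5 minutes layover in Cape Morrow → 8:42 PM UTC.
Add 12 hours and 18 minutes leg 2 → 9:00 AM UTC (Jun 4).
Add 1 hour 15 minutes layover in Anchorage → 10:15 AM UTC.
Add 11 hours 8 minutes leg 3 → 9:23 PM UTC.
Isla Perdida is UTC−11:00, so local arrival = 9:23 PM − 11:00 = 10:23 AM on Jun 4.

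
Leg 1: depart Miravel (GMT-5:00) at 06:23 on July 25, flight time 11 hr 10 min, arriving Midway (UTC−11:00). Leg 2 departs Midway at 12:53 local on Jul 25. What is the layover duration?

1 hour 20 minutes

Convert departure to UTC: 06:23 + 5:00 = 11:23 UTC on Jul 25.
Add 11 hours 10 minutes flight time → 22:33 UTC.
Midway is UTC−11:00, so local arrival = 22:33 − 11:00 = 11:33 on Jul 25.
Layover = 12:53 − 11:33 = 1 hour 20 minutes.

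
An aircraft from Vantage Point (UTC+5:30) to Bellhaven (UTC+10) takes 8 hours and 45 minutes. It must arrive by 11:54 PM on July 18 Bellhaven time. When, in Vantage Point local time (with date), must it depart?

10:39 AM on July 18

Target arrival in UTC: 11:54 PM − 10:00 = 1:54 PM on Jul 18.
Subtract 8 hours and 45 minutes → departure 5:09 AM UTC on Jul 18.
Vantage Point is UTC+5:30: 5:09 AM + 5:30 = 10:39 AM on Jul 18.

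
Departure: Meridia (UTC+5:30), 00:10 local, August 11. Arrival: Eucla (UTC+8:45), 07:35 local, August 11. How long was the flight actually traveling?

Departure in UTC: 00:10 − 5:30 = 18:40 on Aug 10.
Arrival in UTC: 07:35 − 8:45 = 22:50 on Aug 10.
Elapsed = 22:50 − 18:40 = 4 hours 10 minutes.

4 hours 10 minutes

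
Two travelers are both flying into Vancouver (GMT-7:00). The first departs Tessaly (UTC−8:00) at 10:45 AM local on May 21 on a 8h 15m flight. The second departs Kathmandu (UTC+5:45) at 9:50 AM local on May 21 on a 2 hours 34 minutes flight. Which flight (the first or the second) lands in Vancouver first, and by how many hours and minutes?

the second, by 20 hours 21 minutes

Flight 1 in UTC: 10:45 AM + 8:00 = 6:45 PM on May 21.
+8 hours 15 minutes → arrive 3:00 AM UTC on May 22.
Flight 2 in UTC: 9:50 AM − 5:45 = 4:05 AM on May 21.
+2 hours 34 minutes → arrive 6:39 AM UTC on May 21.
Flight 2 lands earlier by 20 hours 21 minutes.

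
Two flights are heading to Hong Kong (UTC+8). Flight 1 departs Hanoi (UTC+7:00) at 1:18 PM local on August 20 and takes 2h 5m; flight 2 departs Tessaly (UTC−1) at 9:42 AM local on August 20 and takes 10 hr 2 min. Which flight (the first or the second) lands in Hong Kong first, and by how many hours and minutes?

Flight 1 in UTC: 1:18 PM − 7:00 = 6:18 AM on Aug 20.
+2 hours and 5 minutes → arrive 8:23 AM UTC on Aug 20.
Flight 2 in UTC: 9:42 AM + 1:00 = 10:42 AM on Aug 20.
+10 hours and 2 minutes → arrive 8:44 PM UTC on Aug 20.
Flight 1 lands earlier by 12 hours 21 minutes.

the first, by 12 hours 21 minutes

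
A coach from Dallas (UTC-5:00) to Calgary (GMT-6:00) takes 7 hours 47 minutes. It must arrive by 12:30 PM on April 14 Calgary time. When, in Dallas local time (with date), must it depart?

5:43 AM on April 14

Target arrival in UTC: 12:30 PM + 6:00 = 6:30 PM on Apr 14.
Subtract 7 hours 47 minutes → departure 10:43 AM UTC on Apr 14.
Dallas is UTC−5:00: 10:43 AM − 5:00 = 5:43 AM on Apr 14.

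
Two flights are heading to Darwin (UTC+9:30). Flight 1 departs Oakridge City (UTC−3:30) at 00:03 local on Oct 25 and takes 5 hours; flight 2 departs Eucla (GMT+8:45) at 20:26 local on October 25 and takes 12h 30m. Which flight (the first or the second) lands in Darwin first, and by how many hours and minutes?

Flight 1 in UTC: 00:03 + 3:30 = 03:33 on Oct 25.
+5 hours → arrive 08:33 UTC on Oct 25.
Flight 2 in UTC: 20:26 − 8:45 = 11:41 on Oct 25.
+12 hours and 30 minutes → arrive 00:11 UTC on Oct 26.
Flight 1 lands earlier by 15 hours 38 minutes.

the first, by 15 hours 38 minutes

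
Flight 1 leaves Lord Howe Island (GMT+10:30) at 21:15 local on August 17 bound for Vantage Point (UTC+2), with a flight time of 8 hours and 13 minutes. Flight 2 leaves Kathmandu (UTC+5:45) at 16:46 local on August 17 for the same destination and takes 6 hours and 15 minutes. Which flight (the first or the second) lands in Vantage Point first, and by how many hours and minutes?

the second, by 1 hour 42 minutes

Flight 1 in UTC: 21:15 − 10:30 = 10:45 on Aug 17.
+8 hours and 13 minutes → arrive 18:58 UTC on Aug 17.
Flight 2 in UTC: 16:46 − 5:45 = 11:01 on Aug 17.
+6 hours and 15 minutes → arrive 17:16 UTC on Aug 17.
Flight 2 lands earlier by 1 hour 42 minutes.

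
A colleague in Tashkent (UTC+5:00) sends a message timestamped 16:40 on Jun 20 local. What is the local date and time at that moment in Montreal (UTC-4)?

In UTC: 16:40 − 5:00 = 11:40 on Jun 20.
Montreal is UTC−4:00: 11:40 − 4:00 = 07:40 on Jun 20.

07:40 on June 20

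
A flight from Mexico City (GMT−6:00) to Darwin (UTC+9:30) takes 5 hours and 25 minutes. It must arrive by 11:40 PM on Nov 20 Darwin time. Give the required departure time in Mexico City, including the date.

2:45 AM on November 20

Target arrival in UTC: 11:40 PM − 9:30 = 2:10 PM on Nov 20.
Subtract 5 hours and 25 minutes → departure 8:45 AM UTC on Nov 20.
Mexico City is UTC−6:00: 8:45 AM − 6:00 = 2:45 AM on Nov 20.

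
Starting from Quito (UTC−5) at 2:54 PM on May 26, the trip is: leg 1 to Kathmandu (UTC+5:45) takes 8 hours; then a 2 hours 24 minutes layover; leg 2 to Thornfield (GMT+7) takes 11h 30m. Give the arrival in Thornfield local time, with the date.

12:48 AM on May 28

Convert departure to UTC: 2:54 PM + 5:00 = 7:54 PM UTC on May 26.
Add 8 hours leg 1 → 3:54 AM UTC (May 27).
Add 2 hours and 24 minutes layover in Kathmandu → 6:18 AM UTC.
Add 11 hours and 30 minutes leg 2 → 5:48 PM UTC.
Thornfield is UTC+7:00, so local arrival = 5:48 PM + 7:00 = 12:48 AM on May 28.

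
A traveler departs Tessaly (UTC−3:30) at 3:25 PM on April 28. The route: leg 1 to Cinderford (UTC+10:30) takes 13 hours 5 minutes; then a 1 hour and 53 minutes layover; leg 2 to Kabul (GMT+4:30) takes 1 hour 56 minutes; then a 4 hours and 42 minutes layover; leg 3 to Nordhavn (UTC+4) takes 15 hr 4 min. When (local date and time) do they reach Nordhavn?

Convert departure to UTC: 3:25 PM + 3:30 = 6:55 PM UTC on Apr 28.
Add 13 hours and 5 minutes leg 1 → 8:00 AM UTC (Apr 29).
Add 1 hour 53 minutes layover in Cinderford → 9:53 AM UTC.
Add 1 hour and 56 minutes leg 2 → 11:49 AM UTC.
Add 4 hours 42 minutes layover in Kabul → 4:31 PM UTC.
Add 15 hours and 4 minutes leg 3 → 7:35 AM UTC (Apr 30).
Nordhavn is UTC+4:00, so local arrival = 7:35 AM + 4:00 = 11:35 AM on Apr 30.

11:35 AM on April 30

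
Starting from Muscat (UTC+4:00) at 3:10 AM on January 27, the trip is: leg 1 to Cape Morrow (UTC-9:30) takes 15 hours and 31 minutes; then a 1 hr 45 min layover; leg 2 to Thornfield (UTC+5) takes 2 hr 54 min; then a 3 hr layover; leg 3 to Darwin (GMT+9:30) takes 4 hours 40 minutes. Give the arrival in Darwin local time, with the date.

Convert departure to UTC: 3:10 AM − 4:00 = 11:10 PM UTC on Jan 26.
Add 15 hours 31 minutes leg 1 → 2:41 PM UTC (Jan 27).
Add 1 hour 45 minutes layover in Cape Morrow → 4:26 PM UTC.
Add 2 hours and 54 minutes leg 2 → 7:20 PM UTC.
Add 3 hours layover in Thornfield → 10:20 PM UTC.
Add 4 hours and 40 minutes leg 3 → 3:00 AM UTC (Jan 28).
Darwin is UTC+9:30, so local arrival = 3:00 AM + 9:30 = 12:30 PM on Jan 28.

12:30 PM on January 28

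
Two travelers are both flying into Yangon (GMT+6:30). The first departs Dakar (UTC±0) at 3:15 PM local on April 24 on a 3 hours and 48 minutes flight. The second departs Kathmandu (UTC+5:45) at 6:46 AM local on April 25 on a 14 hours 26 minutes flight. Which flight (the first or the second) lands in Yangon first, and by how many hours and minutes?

the first, by 20 hours 24 minutes

Flight 1 departs at 3:15 PM UTC (Apr 24).
+3 hours 48 minutes → arrive 7:03 PM UTC on Apr 24.
Flight 2 in UTC: 6:46 AM − 5:45 = 1:01 AM on Apr 25.
+14 hours and 26 minutes → arrive 3:27 PM UTC on Apr 25.
Flight 1 lands earlier by 20 hours 24 minutes.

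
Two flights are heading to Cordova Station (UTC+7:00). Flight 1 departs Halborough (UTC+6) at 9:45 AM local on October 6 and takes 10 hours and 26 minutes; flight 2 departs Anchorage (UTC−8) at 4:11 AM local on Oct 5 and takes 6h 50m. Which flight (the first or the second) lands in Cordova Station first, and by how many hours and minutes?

the second, by 19 hours 10 minutes

Flight 1 in UTC: 9:45 AM − 6:00 = 3:45 AM on Oct 6.
+10 hours and 26 minutes → arrive 2:11 PM UTC on Oct 6.
Flight 2 in UTC: 4:11 AM + 8:00 = 12:11 PM on Oct 5.
+6 hours 50 minutes → arrive 7:01 PM UTC on Oct 5.
Flight 2 lands earlier by 19 hours 10 minutes.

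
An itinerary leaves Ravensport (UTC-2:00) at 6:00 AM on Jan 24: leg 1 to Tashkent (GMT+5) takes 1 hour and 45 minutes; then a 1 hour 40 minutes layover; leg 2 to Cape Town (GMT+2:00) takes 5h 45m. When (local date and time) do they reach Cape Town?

7:10 PM on Jan 24

Convert departure to UTC: 6:00 AM + 2:00 = 8:00 AM UTC on Jan 24.
Add 1 hour and 45 minutes leg 1 → 9:45 AM UTC.
Add 1 hour 40 minutes layover in Tashkent → 11:25 AM UTC.
Add 5 hours 45 minutes leg 2 → 5:10 PM UTC.
Cape Town is UTC+2:00, so local arrival = 5:10 PM + 2:00 = 7:10 PM on Jan 24.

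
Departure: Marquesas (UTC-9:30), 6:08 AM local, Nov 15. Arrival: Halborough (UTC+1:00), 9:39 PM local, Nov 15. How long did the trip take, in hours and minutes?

5 hours 1 minute

Halborough is 10:30 ahead of Marquesas.
Clock-face elapsed time (ignoring zones) is 15 hours 31 minutes.
Actual elapsed = 15 hours 31 minutes − 10:30 = 5 hours 1 minute.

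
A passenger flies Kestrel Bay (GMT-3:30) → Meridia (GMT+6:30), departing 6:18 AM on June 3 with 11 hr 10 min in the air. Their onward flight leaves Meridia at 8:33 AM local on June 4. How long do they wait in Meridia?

Convert departure to UTC: 6:18 AM + 3:30 = 9:48 AM UTC on Jun 3.
Add 11 hours and 10 minutes flight time → 8:58 PM UTC.
Meridia is UTC+6:30, so local arrival = 8:58 PM + 6:30 = 3:28 AM on Jun 4.
Layover = 8:33 AM − 3:28 AM = 5 hours 5 minutes.

5 hours 5 minutes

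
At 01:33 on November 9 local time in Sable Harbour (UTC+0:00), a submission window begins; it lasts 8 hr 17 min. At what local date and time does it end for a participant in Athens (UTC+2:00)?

11:50 on November 9

Athens is 2:00 ahead of Sable Harbour.
After 8 hours 17 minutes it is 09:50 in Sable Harbour.
Shift by the zone difference: 09:50 + 2:00 = 11:50 on Nov 9 in Athens.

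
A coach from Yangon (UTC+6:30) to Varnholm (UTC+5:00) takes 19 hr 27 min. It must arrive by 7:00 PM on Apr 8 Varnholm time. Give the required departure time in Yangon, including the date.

Target arrival in UTC: 7:00 PM − 5:00 = 2:00 PM on Apr 8.
Subtract 19 hours and 27 minutes → departure 6:33 PM UTC on Apr 7.
Yangon is UTC+6:30: 6:33 PM + 6:30 = 1:03 AM on Apr 8.

1:03 AM on April 8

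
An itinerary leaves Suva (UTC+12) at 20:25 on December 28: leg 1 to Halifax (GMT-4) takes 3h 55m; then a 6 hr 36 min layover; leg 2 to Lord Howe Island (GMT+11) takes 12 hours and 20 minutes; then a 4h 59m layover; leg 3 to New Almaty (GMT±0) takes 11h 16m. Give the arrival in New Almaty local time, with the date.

23:31 on December 29

Convert departure to UTC: 20:25 − 12:00 = 08:25 UTC on Dec 28.
Add 3 hours and 55 minutes leg 1 → 12:20 UTC.
Add 6 hours and 36 minutes layover in Halifax → 18:56 UTC.
Add 12 hours 20 minutes leg 2 → 07:16 UTC (Dec 29).
Add 4 hours and 59 minutes layover in Lord Howe Island → 12:15 UTC.
Add 11 hours 16 minutes leg 3 → 23:31 UTC.
New Almaty is UTC+0, so local arrival is the same: 23:31 on Dec 29.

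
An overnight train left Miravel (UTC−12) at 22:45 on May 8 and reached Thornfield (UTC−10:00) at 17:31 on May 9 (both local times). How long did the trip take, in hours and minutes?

Thornfield is 2:00 ahead of Miravel.
Clock-face elapsed time (ignoring zones) is 18 hours 46 minutes.
Actual elapsed = 18 hours 46 minutes − 2:00 = 16 hours 46 minutes.

16 hours 46 minutes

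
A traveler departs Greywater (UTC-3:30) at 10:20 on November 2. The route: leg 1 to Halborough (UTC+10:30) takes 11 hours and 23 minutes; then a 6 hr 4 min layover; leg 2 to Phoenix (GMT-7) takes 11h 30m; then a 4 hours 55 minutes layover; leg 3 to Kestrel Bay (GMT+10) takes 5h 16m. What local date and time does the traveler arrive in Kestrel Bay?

Convert departure to UTC: 10:20 + 3:30 = 13:50 UTC on Nov 2.
Add 11 hours and 23 minutes leg 1 → 01:13 UTC (Nov 3).
Add 6 hours and 4 minutes layover in Halborough → 07:17 UTC.
Add 11 hours 30 minutes leg 2 → 18:47 UTC.
Add 4 hours 55 minutes layover in Phoenix → 23:42 UTC.
Add 5 hours 16 minutes leg 3 → 04:58 UTC (Nov 4).
Kestrel Bay is UTC+10:00, so local arrival = 04:58 + 10:00 = 14:58 on Nov 4.

14:58 on November 4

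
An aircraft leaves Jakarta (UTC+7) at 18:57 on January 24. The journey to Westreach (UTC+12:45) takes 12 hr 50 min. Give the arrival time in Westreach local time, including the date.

13:32 on January 25

Convert departure to UTC: 18:57 − 7:00 = 11:57 UTC on Jan 24.
Add 12 hours 50 minutes travel time → 00:47 UTC (Jan 25).
Westreach is UTC+12:45, so local arrival = 00:47 + 12:45 = 13:32 on Jan 25.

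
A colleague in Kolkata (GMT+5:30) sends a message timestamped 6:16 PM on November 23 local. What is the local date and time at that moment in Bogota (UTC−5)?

7:46 AM on November 23

In UTC: 6:16 PM − 5:30 = 12:46 PM on Nov 23.
Bogota is UTC−5:00: 12:46 PM − 5:00 = 7:46 AM on Nov 23.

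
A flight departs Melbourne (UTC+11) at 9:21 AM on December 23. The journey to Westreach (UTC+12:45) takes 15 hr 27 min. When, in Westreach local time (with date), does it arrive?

2:33 AM on December 24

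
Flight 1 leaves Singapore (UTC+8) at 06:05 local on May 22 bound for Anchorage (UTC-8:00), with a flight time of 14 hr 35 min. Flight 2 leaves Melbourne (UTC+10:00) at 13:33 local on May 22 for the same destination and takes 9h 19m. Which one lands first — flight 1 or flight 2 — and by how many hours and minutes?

the first, by 12 minutes

Flight 1 in UTC: 06:05 − 8:00 = 22:05 on May 21.
+14 hours 35 minutes → arrive 12:40 UTC on May 22.
Flight 2 in UTC: 13:33 − 10:00 = 03:33 on May 22.
+9 hours and 19 minutes → arrive 12:52 UTC on May 22.
Flight 1 lands earlier by 12 minutes.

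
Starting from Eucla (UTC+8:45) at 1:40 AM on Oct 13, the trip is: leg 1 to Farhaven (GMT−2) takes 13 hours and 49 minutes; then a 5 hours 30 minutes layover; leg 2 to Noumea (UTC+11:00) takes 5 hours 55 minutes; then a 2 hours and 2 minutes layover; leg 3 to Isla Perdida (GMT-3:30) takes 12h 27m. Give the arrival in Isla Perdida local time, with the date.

Convert departure to UTC: 1:40 AM − 8:45 = 4:55 PM UTC on Oct 12.
Add 13 hours and 49 minutes leg 1 → 6:44 AM UTC (Oct 13).
Add 5 hours 30 minutes layover in Farhaven → 12:14 PM UTC.
Add 5 hours 55 minutes leg 2 → 6:09 PM UTC.
Add 2 hours and 2 minutes layover in Noumea → 8:11 PM UTC.
Add 12 hours and 27 minutes leg 3 → 8:38 AM UTC (Oct 14).
Isla Perdida is UTC−3:30, so local arrival = 8:38 AM − 3:30 = 5:08 AM on Oct 14.

5:08 AM on October 14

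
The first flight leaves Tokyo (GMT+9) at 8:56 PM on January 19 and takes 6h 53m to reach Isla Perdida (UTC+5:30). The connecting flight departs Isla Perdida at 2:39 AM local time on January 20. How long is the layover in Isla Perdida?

Convert departure to UTC: 8:56 PM − 9:00 = 11:56 AM UTC on Jan 19.
Add 6 hours 53 minutes flight time → 6:49 PM UTC.
Isla Perdida is UTC+5:30, so local arrival = 6:49 PM + 5:30 = 12:19 AM on Jan 20.
Layover = 2:39 AM − 12:19 AM = 2 hours 20 minutes.

2 hours 20 minutes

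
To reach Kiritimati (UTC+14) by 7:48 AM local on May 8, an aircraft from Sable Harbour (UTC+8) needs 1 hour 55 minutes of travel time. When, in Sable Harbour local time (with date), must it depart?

11:53 PM on May 7

Target arrival in UTC: 7:48 AM − 14:00 = 5:48 PM on May 7.
Subtract 1 hour 55 minutes → departure 3:53 PM UTC on May 7.
Sable Harbour is UTC+8:00: 3:53 PM + 8:00 = 11:53 PM on May 7.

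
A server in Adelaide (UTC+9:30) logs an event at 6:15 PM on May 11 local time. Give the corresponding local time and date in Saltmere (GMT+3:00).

In UTC: 6:15 PM − 9:30 = 8:45 AM on May 11.
Saltmere is UTC+3:00: 8:45 AM + 3:00 = 11:45 AM on May 11.

11:45 AM on May 11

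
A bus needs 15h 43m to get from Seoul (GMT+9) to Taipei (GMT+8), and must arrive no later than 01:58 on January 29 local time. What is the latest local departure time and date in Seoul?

Target arrival in UTC: 01:58 − 8:00 = 17:58 on Jan 28.
Subtract 15 hours 43 minutes → departure 02:15 UTC on Jan 28.
Seoul is UTC+9:00: 02:15 + 9:00 = 11:15 on Jan 28.

11:15 on January 28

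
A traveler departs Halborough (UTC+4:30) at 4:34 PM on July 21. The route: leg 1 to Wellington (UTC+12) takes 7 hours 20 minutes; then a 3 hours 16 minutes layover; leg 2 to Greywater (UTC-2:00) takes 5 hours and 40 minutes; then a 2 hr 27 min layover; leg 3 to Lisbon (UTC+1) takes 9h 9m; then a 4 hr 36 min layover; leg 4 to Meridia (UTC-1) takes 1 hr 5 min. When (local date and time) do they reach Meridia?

8:37 PM on July 22

Convert departure to UTC: 4:34 PM − 4:30 = 12:04 PM UTC on Jul 21.
Add 7 hours 20 minutes leg 1 → 7:24 PM UTC.
Add 3 hours 16 minutes layover in Wellington → 10:40 PM UTC.
Add 5 hours 40 minutes leg 2 → 4:20 AM UTC (Jul 22).
Add 2 hours and 27 minutes layover in Greywater → 6:47 AM UTC.
Add 9 hours 9 minutes leg 3 → 3:56 PM UTC.
Add 4 hours 36 minutes layover in Lisbon → 8:32 PM UTC.
Add 1 hour 5 minutes leg 4 → 9:37 PM UTC.
Meridia is UTC−1:00, so local arrival = 9:37 PM − 1:00 = 8:37 PM on Jul 22.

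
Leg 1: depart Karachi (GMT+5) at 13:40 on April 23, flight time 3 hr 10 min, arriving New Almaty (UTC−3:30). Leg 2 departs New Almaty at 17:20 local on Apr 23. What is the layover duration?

9 hours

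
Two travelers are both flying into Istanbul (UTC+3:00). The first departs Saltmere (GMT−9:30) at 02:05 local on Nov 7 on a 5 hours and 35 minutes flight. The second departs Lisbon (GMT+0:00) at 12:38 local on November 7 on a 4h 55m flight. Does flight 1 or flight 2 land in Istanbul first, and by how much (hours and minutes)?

Flight 1 in UTC: 02:05 + 9:30 = 11:35 on Nov 7.
+5 hours 35 minutes → arrive 17:10 UTC on Nov 7.
Flight 2 departs at 12:38 UTC (Nov 7).
+4 hours and 55 minutes → arrive 17:33 UTC on Nov 7.
Flight 1 lands earlier by 23 minutes.

the first, by 23 minutes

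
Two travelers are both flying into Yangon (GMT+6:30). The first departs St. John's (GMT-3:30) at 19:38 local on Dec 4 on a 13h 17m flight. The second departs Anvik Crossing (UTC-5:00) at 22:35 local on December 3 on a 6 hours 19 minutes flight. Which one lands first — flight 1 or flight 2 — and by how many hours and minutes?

Flight 1 in UTC: 19:38 + 3:30 = 23:08 on Dec 4.
+13 hours and 17 minutes → arrive 12:25 UTC on Dec 5.
Flight 2 in UTC: 22:35 + 5:00 = 03:35 on Dec 4.
+6 hours 19 minutes → arrive 09:54 UTC on Dec 4.
Flight 2 lands earlier by 26 hours 31 minutes.

the second, by 26 hours 31 minutes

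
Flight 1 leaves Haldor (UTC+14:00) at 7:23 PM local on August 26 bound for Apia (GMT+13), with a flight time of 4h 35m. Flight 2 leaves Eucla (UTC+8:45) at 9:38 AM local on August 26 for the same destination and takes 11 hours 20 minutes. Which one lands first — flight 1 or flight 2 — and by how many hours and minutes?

Flight 1 in UTC: 7:23 PM − 14:00 = 5:23 AM on Aug 26.
+4 hours and 35 minutes → arrive 9:58 AM UTC on Aug 26.
Flight 2 in UTC: 9:38 AM − 8:45 = 12:53 AM on Aug 26.
+11 hours and 20 minutes → arrive 12:13 PM UTC on Aug 26.
Flight 1 lands earlier by 2 hours 15 minutes.

the first, by 2 hours 15 minutes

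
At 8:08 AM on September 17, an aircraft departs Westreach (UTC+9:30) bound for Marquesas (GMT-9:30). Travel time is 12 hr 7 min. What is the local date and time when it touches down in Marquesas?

Marquesas is 19:00 behind Westreach.
After 12 hours 7 minutes it is 8:15 PM in Westreach.
Shift by the zone difference: 8:15 PM − 19:00 = 1:15 AM on Sep 17 in Marquesas.

1:15 AM on September 17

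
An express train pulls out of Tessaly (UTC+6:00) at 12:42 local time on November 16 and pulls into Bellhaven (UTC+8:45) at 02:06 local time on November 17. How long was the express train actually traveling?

Departure in UTC: 12:42 − 6:00 = 06:42 on Nov 16.
Arrival in UTC: 02:06 − 8:45 = 17:21 on Nov 16.
Elapsed = 17:21 − 06:42 = 10 hours 39 minutes.

10 hours 39 minutes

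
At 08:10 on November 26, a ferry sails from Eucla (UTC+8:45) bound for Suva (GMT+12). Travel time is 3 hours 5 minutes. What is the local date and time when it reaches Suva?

Convert departure to UTC: 08:10 − 8:45 = 23:25 UTC on Nov 25.
Add 3 hours 5 minutes travel time → 02:30 UTC (Nov 26).
Suva is UTC+12:00, so local arrival = 02:30 + 12:00 = 14:30 on Nov 26.

14:30 on Nov 26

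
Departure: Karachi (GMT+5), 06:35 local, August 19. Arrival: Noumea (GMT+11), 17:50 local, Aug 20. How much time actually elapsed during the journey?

Departure in UTC: 06:35 − 5:00 = 01:35 on Aug 19.
Arrival in UTC: 17:50 − 11:00 = 06:50 on Aug 20.
Elapsed = 06:50 − 01:35 (+1 day) = 29 hours 15 minutes.

29 hours 15 minutes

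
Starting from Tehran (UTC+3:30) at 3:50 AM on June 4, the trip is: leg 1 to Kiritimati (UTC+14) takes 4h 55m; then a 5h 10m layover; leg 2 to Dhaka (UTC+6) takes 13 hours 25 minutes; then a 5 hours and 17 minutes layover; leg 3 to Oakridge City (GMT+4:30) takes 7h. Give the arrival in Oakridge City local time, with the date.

Convert departure to UTC: 3:50 AM − 3:30 = 12:20 AM UTC on Jun 4.
Add 4 hours 55 minutes leg 1 → 5:15 AM UTC.
Add 5 hours 10 minutes layover in Kiritimati → 10:25 AM UTC.
Add 13 hours 25 minutes leg 2 → 11:50 PM UTC.
Add 5 hours and 17 minutes layover in Dhaka → 5:07 AM UTC (Jun 5).
Add 7 hours leg 3 → 12:07 PM UTC.
Oakridge City is UTC+4:30, so local arrival = 12:07 PM + 4:30 = 4:37 PM on Jun 5.

4:37 PM on June 5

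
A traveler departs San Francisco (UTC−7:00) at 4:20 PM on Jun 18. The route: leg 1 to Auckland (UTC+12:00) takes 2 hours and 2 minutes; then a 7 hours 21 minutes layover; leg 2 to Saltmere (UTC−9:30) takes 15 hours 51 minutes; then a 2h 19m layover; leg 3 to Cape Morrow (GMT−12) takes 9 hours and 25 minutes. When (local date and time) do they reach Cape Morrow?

Convert departure to UTC: 4:20 PM + 7:00 = 11:20 PM UTC on Jun 18.
Add 2 hours 2 minutes leg 1 → 1:22 AM UTC (Jun 19).
Add 7 hours 21 minutes layover in Auckland → 8:43 AM UTC.
Add 15 hours and 51 minutes leg 2 → 12:34 AM UTC (Jun 20).
Add 2 hours 19 minutes layover in Saltmere → 2:53 AM UTC.
Add 9 hours and 25 minutes leg 3 → 12:18 PM UTC.
Cape Morrow is UTC−12:00, so local arrival = 12:18 PM − 12:00 = 12:18 AM on Jun 20.

12:18 AM on Jun 20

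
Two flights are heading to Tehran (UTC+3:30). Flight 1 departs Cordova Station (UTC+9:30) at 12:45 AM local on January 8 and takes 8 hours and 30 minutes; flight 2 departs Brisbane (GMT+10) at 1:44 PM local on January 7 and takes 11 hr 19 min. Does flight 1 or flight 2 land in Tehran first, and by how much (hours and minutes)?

the second, by 8 hours 42 minutes

Flight 1 in UTC: 12:45 AM − 9:30 = 3:15 PM on Jan 7.
+8 hours 30 minutes → arrive 11:45 PM UTC on Jan 7.
Flight 2 in UTC: 1:44 PM − 10:00 = 3:44 AM on Jan 7.
+11 hours 19 minutes → arrive 3:03 PM UTC on Jan 7.
Flight 2 lands earlier by 8 hours 42 minutes.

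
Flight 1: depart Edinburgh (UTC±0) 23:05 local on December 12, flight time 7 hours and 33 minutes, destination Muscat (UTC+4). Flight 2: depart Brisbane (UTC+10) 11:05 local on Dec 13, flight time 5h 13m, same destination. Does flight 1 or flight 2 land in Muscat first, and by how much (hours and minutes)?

Flight 1 departs at 23:05 UTC (Dec 12).
+7 hours 33 minutes → arrive 06:38 UTC on Dec 13.
Flight 2 in UTC: 11:05 − 10:00 = 01:05 on Dec 13.
+5 hours and 13 minutes → arrive 06:18 UTC on Dec 13.
Flight 2 lands earlier by 20 minutes.

the second, by 20 minutes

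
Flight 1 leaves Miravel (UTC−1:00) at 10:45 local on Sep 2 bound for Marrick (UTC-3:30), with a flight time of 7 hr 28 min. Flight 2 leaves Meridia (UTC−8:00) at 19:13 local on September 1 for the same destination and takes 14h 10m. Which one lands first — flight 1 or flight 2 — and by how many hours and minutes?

Flight 1 in UTC: 10:45 + 1:00 = 11:45 on Sep 2.
+7 hours and 28 minutes → arrive 19:13 UTC on Sep 2.
Flight 2 in UTC: 19:13 + 8:00 = 03:13 on Sep 2.
+14 hours and 10 minutes → arrive 17:23 UTC on Sep 2.
Flight 2 lands earlier by 1 hour 50 minutes.

the second, by 1 hour 50 minutes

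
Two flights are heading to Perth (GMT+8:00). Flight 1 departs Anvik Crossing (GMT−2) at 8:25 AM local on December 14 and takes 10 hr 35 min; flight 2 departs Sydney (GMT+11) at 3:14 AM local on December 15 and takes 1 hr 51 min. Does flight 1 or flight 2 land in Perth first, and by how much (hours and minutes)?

the second, by 2 hours 55 minutes

Flight 1 in UTC: 8:25 AM + 2:00 = 10:25 AM on Dec 14.
+10 hours 35 minutes → arrive 9:00 PM UTC on Dec 14.
Flight 2 in UTC: 3:14 AM − 11:00 = 4:14 PM on Dec 14.
+1 hour 51 minutes → arrive 6:05 PM UTC on Dec 14.
Flight 2 lands earlier by 2 hours 55 minutes.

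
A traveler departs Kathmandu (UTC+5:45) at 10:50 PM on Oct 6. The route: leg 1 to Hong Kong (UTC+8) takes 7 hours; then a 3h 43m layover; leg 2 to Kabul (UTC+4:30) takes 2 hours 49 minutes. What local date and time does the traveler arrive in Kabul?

11:07 AM on Oct 7

Convert departure to UTC: 10:50 PM − 5:45 = 5:05 PM UTC on Oct 6.
Add 7 hours leg 1 → 12:05 AM UTC (Oct 7).
Add 3 hours 43 minutes layover in Hong Kong → 3:48 AM UTC.
Add 2 hours and 49 minutes leg 2 → 6:37 AM UTC.
Kabul is UTC+4:30, so local arrival = 6:37 AM + 4:30 = 11:07 AM on Oct 7.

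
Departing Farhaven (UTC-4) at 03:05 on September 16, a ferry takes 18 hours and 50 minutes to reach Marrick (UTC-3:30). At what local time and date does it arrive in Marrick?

22:25 on September 16

Marrick is 0:30 ahead of Farhaven.
After 18 hours 50 minutes it is 21:55 in Farhaven.
Shift by the zone difference: 21:55 + 0:30 = 22:25 on Sep 16 in Marrick.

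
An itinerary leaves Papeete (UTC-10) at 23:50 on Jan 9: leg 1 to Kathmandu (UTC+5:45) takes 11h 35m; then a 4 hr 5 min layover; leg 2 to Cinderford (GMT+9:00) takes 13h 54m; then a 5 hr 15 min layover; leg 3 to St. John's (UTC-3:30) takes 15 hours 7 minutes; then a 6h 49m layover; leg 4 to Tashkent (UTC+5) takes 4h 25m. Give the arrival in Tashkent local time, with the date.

Convert departure to UTC: 23:50 + 10:00 = 09:50 UTC on Jan 10.
Add 11 hours and 35 minutes leg 1 → 21:25 UTC.
Add 4 hours and 5 minutes layover in Kathmandu → 01:30 UTC (Jan 11).
Add 13 hours and 54 minutes leg 2 → 15:24 UTC.
Add 5 hours and 15 minutes layover in Cinderford → 20:39 UTC.
Add 15 hours 7 minutes leg 3 → 11:46 UTC (Jan 12).
Add 6 hours and 49 minutes layover in St. John's → 18:35 UTC.
Add 4 hours and 25 minutes leg 4 → 23:00 UTC.
Tashkent is UTC+5:00, so local arrival = 23:00 + 5:00 = 04:00 on Jan 13.

04:00 on January 13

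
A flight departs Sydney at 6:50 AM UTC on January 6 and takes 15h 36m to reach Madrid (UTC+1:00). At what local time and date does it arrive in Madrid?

11:26 PM on Jan 6

Departure is given in UTC: 6:50 AM on Jan 6.
Add 15 hours and 36 minutes → 10:26 PM UTC.
Madrid is UTC+1:00: 10:26 PM + 1:00 = 11:26 PM on Jan 6.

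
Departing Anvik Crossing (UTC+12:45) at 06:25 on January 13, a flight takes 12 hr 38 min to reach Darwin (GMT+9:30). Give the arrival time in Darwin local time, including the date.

15:48 on January 13

Darwin is 3:15 behind Anvik Crossing.
After 12 hours and 38 minutes it is 19:03 in Anvik Crossing.
Shift by the zone difference: 19:03 − 3:15 = 15:48 on Jan 13 in Darwin.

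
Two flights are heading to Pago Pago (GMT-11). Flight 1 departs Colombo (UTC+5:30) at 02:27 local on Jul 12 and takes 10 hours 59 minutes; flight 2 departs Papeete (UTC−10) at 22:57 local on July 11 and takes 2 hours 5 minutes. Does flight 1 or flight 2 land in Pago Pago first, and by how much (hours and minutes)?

the first, by 3 hours 6 minutes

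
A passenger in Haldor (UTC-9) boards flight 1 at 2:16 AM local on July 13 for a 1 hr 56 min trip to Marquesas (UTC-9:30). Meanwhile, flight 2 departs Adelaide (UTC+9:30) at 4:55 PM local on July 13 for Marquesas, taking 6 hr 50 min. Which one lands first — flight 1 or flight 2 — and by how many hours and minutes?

Flight 1 in UTC: 2:16 AM + 9:00 = 11:16 AM on Jul 13.
+1 hour and 56 minutes → arrive 1:12 PM UTC on Jul 13.
Flight 2 in UTC: 4:55 PM − 9:30 = 7:25 AM on Jul 13.
+6 hours and 50 minutes → arrive 2:15 PM UTC on Jul 13.
Flight 1 lands earlier by 1 hour 3 minutes.

the first, by 1 hour 3 minutes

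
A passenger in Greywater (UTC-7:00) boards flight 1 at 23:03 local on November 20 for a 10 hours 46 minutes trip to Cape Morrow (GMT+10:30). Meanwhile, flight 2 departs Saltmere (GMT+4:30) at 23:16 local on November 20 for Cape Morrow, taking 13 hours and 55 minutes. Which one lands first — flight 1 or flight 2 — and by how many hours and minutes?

Flight 1 in UTC: 23:03 + 7:00 = 06:03 on Nov 21.
+10 hours 46 minutes → arrive 16:49 UTC on Nov 21.
Flight 2 in UTC: 23:16 − 4:30 = 18:46 on Nov 20.
+13 hours and 55 minutes → arrive 08:41 UTC on Nov 21.
Flight 2 lands earlier by 8 hours 8 minutes.

the second, by 8 hours 8 minutes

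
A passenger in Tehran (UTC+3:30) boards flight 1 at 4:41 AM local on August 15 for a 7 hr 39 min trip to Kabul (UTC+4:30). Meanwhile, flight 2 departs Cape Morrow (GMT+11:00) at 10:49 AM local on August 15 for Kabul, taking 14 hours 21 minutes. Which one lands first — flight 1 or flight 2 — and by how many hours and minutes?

Flight 1 in UTC: 4:41 AM − 3:30 = 1:11 AM on Aug 15.
+7 hours 39 minutes → arrive 8:50 AM UTC on Aug 15.
Flight 2 in UTC: 10:49 AM − 11:00 = 11:49 PM on Aug 14.
+14 hours 21 minutes → arrive 2:10 PM UTC on Aug 15.
Flight 1 lands earlier by 5 hours 20 minutes.

the first, by 5 hours 20 minutes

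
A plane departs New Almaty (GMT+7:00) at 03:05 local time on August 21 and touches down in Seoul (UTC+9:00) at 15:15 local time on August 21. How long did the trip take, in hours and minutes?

10 hours 10 minutes

Seoul is 2:00 ahead of New Almaty.
Clock-face elapsed time (ignoring zones) is 12 hours 10 minutes.
Actual elapsed = 12 hours 10 minutes − 2:00 = 10 hours 10 minutes.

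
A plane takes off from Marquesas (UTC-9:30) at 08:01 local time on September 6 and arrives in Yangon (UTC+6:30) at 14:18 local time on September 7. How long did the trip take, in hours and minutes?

14 hours 17 minutes

Yangon is 16:00 ahead of Marquesas.
Clock-face elapsed time (ignoring zones) is 30 hours 17 minutes.
Actual elapsed = 30 hours 17 minutes − 16:00 = 14 hours 17 minutes.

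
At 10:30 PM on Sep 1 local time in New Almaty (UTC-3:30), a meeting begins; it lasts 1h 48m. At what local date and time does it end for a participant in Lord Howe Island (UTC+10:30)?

2:18 PM on Sep 2

Convert start to UTC: 10:30 PM + 3:30 = 2:00 AM UTC on Sep 2.
Add 1 hour and 48 minutes duration → 3:48 AM UTC.
Lord Howe Island is UTC+10:30, so local end time = 3:48 AM + 10:30 = 2:18 PM on Sep 2.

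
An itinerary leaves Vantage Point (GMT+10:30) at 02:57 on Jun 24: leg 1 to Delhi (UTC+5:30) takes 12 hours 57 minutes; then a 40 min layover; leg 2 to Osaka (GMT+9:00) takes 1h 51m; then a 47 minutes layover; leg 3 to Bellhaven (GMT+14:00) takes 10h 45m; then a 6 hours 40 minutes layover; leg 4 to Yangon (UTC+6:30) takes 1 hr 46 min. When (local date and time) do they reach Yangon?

Convert departure to UTC: 02:57 − 10:30 = 16:27 UTC on Jun 23.
Add 12 hours 57 minutes leg 1 → 05:24 UTC (Jun 24).
Add 40 minutes layover in Delhi → 06:04 UTC.
Add 1 hour 51 minutes leg 2 → 07:55 UTC.
Add 47 minutes layover in Osaka → 08:42 UTC.
Add 10 hours and 45 minutes leg 3 → 19:27 UTC.
Add 6 hours and 40 minutes layover in Bellhaven → 02:07 UTC (Jun 25).
Add 1 hour and 46 minutes leg 4 → 03:53 UTC.
Yangon is UTC+6:30, so local arrival = 03:53 + 6:30 = 10:23 on Jun 25.

10:23 on June 25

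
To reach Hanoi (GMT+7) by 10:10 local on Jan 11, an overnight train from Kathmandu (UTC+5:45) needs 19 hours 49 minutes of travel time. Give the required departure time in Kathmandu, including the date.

Target arrival in UTC: 10:10 − 7:00 = 03:10 on Jan 11.
Subtract 19 hours and 49 minutes → departure 07:21 UTC on Jan 10.
Kathmandu is UTC+5:45: 07:21 + 5:45 = 13:06 on Jan 10.

13:06 on January 10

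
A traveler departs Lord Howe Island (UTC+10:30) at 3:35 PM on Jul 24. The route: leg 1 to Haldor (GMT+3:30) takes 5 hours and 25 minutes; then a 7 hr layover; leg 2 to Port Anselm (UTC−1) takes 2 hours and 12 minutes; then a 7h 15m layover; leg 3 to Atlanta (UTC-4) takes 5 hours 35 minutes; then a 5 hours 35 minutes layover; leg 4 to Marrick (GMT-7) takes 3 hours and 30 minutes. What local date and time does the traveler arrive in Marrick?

10:37 AM on July 25

Convert departure to UTC: 3:35 PM − 10:30 = 5:05 AM UTC on Jul 24.
Add 5 hours and 25 minutes leg 1 → 10:30 AM UTC.
Add 7 hours layover in Haldor → 5:30 PM UTC.
Add 2 hours and 12 minutes leg 2 → 7:42 PM UTC.
Add 7 hours and 15 minutes layover in Port Anselm → 2:57 AM UTC (Jul 25).
Add 5 hours 35 minutes leg 3 → 8:32 AM UTC.
Add 5 hours and 35 minutes layover in Atlanta → 2:07 PM UTC.
Add 3 hours and 30 minutes leg 4 → 5:37 PM UTC.
Marrick is UTC−7:00, so local arrival = 5:37 PM − 7:00 = 10:37 AM on Jul 25.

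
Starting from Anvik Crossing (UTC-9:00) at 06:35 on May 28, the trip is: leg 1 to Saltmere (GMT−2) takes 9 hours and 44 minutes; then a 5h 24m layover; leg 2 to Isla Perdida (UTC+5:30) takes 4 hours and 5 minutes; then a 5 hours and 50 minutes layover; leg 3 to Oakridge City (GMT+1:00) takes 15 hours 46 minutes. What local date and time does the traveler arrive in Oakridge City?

09:24 on May 30

Convert departure to UTC: 06:35 + 9:00 = 15:35 UTC on May 28.
Add 9 hours 44 minutes leg 1 → 01:19 UTC (May 29).
Add 5 hours 24 minutes layover in Saltmere → 06:43 UTC.
Add 4 hours and 5 minutes leg 2 → 10:48 UTC.
Add 5 hours and 50 minutes layover in Isla Perdida → 16:38 UTC.
Add 15 hours 46 minutes leg 3 → 08:24 UTC (May 30).
Oakridge City is UTC+1:00, so local arrival = 08:24 + 1:00 = 09:24 on May 30.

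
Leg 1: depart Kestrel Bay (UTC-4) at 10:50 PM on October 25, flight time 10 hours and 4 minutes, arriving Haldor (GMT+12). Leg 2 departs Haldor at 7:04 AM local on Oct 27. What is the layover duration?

6 hours 10 minutes

Convert departure to UTC: 10:50 PM + 4:00 = 2:50 AM UTC on Oct 26.
Add 10 hours 4 minutes flight time → 12:54 PM UTC.
Haldor is UTC+12:00, so local arrival = 12:54 PM + 12:00 = 12:54 AM on Oct 27.
Layover = 7:04 AM − 12:54 AM = 6 hours 10 minutes.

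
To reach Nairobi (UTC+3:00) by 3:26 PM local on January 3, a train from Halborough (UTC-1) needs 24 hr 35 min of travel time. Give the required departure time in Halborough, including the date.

10:51 AM on Jan 2

Target arrival in UTC: 3:26 PM − 3:00 = 12:26 PM on Jan 3.
Subtract 24 hours and 35 minutes → departure 11:51 AM UTC on Jan 2.
Halborough is UTC−1:00: 11:51 AM − 1:00 = 10:51 AM on Jan 2.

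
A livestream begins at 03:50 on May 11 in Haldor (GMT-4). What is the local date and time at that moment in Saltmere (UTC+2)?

Saltmere is 6:00 ahead of Haldor.
Shift by the zone difference: 03:50 + 6:00 = 09:50 on May 11 in Saltmere.

09:50 on May 11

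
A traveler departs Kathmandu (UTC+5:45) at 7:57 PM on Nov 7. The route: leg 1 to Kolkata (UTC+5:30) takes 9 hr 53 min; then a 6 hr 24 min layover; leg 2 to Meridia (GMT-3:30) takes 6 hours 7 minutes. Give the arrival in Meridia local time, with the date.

Convert departure to UTC: 7:57 PM − 5:45 = 2:12 PM UTC on Nov 7.
Add 9 hours 53 minutes leg 1 → 12:05 AM UTC (Nov 8).
Add 6 hours 24 minutes layover in Kolkata → 6:29 AM UTC.
Add 6 hours and 7 minutes leg 2 → 12:36 PM UTC.
Meridia is UTC−3:30, so local arrival = 12:36 PM − 3:30 = 9:06 AM on Nov 8.

9:06 AM on November 8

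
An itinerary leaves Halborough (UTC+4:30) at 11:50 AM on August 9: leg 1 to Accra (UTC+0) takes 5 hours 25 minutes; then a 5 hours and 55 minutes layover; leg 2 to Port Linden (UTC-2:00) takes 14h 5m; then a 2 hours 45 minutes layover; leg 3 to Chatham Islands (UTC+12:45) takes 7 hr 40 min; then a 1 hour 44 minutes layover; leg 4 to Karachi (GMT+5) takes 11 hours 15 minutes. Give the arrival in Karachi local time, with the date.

1:09 PM on August 11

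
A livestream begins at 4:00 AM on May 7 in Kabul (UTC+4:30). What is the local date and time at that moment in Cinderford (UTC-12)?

In UTC: 4:00 AM − 4:30 = 11:30 PM on May 6.
Cinderford is UTC−12:00: 11:30 PM − 12:00 = 11:30 AM on May 6.

11:30 AM on May 6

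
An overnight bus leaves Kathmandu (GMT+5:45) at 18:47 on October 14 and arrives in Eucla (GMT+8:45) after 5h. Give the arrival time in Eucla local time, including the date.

02:47 on October 15

Convert departure to UTC: 18:47 − 5:45 = 13:02 UTC on Oct 14.
Add 5 hours travel time → 18:02 UTC.
Eucla is UTC+8:45, so local arrival = 18:02 + 8:45 = 02:47 on Oct 15.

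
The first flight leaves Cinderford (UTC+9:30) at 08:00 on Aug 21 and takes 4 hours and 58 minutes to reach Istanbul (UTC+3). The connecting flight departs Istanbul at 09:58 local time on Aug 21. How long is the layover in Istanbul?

Convert departure to UTC: 08:00 − 9:30 = 22:30 UTC on Aug 20.
Add 4 hours and 58 minutes flight time → 03:28 UTC (Aug 21).
Istanbul is UTC+3:00, so local arrival = 03:28 + 3:00 = 06:28 on Aug 21.
Layover = 09:58 − 06:28 = 3 hours 30 minutes.

3 hours 30 minutes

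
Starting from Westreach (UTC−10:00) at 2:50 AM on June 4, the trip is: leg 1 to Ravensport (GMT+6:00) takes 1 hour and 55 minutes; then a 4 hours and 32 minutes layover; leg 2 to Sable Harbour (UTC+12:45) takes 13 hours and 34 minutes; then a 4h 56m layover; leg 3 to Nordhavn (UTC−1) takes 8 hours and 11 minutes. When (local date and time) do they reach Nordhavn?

8:58 PM on June 5

Convert departure to UTC: 2:50 AM + 10:00 = 12:50 PM UTC on Jun 4.
Add 1 hour and 55 minutes leg 1 → 2:45 PM UTC.
Add 4 hours 32 minutes layover in Ravensport → 7:17 PM UTC.
Add 13 hours 34 minutes leg 2 → 8:51 AM UTC (Jun 5).
Add 4 hours 56 minutes layover in Sable Harbour → 1:47 PM UTC.
Add 8 hours 11 minutes leg 3 → 9:58 PM UTC.
Nordhavn is UTC−1:00, so local arrival = 9:58 PM − 1:00 = 8:58 PM on Jun 5.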